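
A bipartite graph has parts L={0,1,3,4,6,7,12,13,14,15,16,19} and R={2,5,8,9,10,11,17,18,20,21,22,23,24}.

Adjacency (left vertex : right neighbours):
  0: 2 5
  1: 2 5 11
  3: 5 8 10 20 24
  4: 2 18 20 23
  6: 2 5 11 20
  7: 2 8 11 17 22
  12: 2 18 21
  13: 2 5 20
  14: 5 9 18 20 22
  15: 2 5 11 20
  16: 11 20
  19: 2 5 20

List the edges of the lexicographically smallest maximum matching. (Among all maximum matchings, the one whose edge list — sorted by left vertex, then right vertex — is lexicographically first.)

|M| = 9 (so the lex-smallest maximum matching has 9 edges)
process left vertices in ascending order; for each, take the smallest-labelled available neighbour that still permits 9 edges overall, or leave it unmatched if none does
lex-smallest matching: {0-2, 1-5, 3-8, 4-18, 6-11, 7-17, 12-21, 13-20, 14-9}

Lex-smallest maximum matching: {(0,2), (1,5), (3,8), (4,18), (6,11), (7,17), (12,21), (13,20), (14,9)}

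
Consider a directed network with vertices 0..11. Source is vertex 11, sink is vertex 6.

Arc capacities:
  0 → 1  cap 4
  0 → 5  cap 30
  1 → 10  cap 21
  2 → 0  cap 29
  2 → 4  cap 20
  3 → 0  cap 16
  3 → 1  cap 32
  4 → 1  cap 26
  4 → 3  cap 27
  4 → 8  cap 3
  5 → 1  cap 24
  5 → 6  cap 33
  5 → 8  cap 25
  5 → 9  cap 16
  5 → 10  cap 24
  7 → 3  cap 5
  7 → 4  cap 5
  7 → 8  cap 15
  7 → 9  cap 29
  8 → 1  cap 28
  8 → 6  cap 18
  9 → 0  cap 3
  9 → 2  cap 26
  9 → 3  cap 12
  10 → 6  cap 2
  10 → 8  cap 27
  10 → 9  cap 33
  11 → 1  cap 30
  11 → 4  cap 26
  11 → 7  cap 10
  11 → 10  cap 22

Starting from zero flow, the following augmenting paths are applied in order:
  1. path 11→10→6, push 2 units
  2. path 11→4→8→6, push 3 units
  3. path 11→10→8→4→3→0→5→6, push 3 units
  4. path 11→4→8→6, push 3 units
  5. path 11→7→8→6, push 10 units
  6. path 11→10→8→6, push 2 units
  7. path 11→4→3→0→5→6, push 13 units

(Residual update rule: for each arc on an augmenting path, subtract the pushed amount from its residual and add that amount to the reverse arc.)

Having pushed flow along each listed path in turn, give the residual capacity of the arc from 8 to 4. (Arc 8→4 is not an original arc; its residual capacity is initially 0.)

after path 1 (11→10→6, push 2): res(8,4)=0
after path 2 (11→4→8→6, push 3): res(8,4)=3
after path 3 (11→10→8→4→3→0→5→6, push 3): res(8,4)=0
after path 4 (11→4→8→6, push 3): res(8,4)=3
after path 5 (11→7→8→6, push 10): res(8,4)=3
after path 6 (11→10→8→6, push 2): res(8,4)=3
after path 7 (11→4→3→0→5→6, push 13): res(8,4)=3

Residual capacity of (8,4): 3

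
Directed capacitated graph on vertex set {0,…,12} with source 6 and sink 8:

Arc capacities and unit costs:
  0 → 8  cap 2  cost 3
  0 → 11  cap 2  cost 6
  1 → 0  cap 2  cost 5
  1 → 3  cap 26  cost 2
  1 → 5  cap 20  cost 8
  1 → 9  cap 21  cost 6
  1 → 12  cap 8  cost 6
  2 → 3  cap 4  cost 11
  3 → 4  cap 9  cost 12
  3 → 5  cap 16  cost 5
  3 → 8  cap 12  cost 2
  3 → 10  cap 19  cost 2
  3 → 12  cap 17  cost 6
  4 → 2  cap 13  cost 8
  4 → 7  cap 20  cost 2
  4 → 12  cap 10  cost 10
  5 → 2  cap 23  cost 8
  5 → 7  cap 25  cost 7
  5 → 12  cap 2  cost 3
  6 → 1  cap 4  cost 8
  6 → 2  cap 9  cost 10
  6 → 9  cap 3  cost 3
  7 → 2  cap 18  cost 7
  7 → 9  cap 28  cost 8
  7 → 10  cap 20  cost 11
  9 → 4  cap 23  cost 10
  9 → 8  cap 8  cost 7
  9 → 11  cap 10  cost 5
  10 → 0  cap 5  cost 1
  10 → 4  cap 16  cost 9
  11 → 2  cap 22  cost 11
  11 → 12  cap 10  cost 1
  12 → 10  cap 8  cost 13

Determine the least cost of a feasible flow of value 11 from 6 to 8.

shortest-cost path #1: 6→9→8 push 3 @ unit cost 10 (adds 30)
shortest-cost path #2: 6→1→3→8 push 4 @ unit cost 12 (adds 48)
shortest-cost path #3: 6→2→3→8 push 4 @ unit cost 23 (adds 92)
total cost = 170

Minimum cost for 11 units: 170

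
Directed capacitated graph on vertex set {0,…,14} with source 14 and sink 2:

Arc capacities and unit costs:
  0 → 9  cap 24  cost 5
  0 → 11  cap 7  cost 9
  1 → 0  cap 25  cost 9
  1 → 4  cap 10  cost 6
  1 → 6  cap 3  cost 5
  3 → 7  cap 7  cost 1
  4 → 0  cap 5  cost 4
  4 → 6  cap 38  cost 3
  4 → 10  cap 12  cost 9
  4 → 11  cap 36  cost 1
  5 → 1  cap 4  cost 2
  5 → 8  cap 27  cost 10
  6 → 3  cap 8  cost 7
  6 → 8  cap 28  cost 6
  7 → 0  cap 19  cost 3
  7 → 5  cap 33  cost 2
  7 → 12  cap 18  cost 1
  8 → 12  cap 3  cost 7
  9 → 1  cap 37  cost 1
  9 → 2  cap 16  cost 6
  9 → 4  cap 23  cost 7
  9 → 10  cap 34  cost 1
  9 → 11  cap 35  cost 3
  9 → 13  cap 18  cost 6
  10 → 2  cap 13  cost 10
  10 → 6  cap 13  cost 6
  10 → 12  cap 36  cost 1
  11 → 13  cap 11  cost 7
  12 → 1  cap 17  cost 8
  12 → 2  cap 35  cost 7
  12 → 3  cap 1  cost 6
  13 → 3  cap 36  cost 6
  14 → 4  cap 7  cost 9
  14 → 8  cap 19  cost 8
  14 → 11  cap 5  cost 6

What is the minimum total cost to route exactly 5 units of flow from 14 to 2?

Minimum cost for 5 units: 114

shortest-cost path #1: 14→8→12→2 push 3 @ unit cost 22 (adds 66)
shortest-cost path #2: 14→4→0→9→2 push 2 @ unit cost 24 (adds 48)
total cost = 114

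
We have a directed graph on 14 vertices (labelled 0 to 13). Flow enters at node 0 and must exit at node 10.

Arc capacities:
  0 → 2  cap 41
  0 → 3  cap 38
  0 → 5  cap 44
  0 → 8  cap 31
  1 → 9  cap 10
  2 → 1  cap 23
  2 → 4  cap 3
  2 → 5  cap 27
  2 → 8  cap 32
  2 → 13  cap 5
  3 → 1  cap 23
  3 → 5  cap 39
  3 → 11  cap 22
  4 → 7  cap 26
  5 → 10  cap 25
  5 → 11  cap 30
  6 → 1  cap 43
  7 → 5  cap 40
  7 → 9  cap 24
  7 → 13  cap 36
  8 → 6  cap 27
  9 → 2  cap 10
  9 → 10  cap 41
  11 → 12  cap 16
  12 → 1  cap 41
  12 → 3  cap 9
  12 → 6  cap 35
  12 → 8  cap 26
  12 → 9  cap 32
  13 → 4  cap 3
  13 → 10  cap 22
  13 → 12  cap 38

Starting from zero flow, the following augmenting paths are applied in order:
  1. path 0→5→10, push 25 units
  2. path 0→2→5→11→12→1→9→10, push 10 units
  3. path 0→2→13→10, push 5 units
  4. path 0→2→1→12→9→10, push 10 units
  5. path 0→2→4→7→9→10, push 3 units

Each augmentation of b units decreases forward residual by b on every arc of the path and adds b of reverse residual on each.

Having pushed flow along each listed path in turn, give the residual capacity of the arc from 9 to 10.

after path 1 (0→5→10, push 25): res(9,10)=41
after path 2 (0→2→5→11→12→1→9→10, push 10): res(9,10)=31
after path 3 (0→2→13→10, push 5): res(9,10)=31
after path 4 (0→2→1→12→9→10, push 10): res(9,10)=21
after path 5 (0→2→4→7→9→10, push 3): res(9,10)=18

Residual capacity of (9,10): 18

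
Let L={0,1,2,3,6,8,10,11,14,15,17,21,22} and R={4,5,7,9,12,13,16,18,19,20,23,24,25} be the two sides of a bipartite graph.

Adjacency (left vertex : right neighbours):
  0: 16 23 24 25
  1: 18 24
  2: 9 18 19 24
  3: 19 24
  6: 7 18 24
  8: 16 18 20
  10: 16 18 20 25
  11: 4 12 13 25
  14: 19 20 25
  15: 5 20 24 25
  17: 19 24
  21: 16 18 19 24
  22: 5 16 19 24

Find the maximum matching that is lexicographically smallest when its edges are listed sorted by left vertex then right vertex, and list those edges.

Lex-smallest maximum matching: {(0,23), (1,18), (2,9), (3,19), (6,7), (8,16), (10,20), (11,4), (14,25), (15,5), (17,24)}

|M| = 11 (so the lex-smallest maximum matching has 11 edges)
process left vertices in ascending order; for each, take the smallest-labelled available neighbour that still permits 11 edges overall, or leave it unmatched if none does
lex-smallest matching: {0-23, 1-18, 2-9, 3-19, 6-7, 8-16, 10-20, 11-4, 14-25, 15-5, 17-24}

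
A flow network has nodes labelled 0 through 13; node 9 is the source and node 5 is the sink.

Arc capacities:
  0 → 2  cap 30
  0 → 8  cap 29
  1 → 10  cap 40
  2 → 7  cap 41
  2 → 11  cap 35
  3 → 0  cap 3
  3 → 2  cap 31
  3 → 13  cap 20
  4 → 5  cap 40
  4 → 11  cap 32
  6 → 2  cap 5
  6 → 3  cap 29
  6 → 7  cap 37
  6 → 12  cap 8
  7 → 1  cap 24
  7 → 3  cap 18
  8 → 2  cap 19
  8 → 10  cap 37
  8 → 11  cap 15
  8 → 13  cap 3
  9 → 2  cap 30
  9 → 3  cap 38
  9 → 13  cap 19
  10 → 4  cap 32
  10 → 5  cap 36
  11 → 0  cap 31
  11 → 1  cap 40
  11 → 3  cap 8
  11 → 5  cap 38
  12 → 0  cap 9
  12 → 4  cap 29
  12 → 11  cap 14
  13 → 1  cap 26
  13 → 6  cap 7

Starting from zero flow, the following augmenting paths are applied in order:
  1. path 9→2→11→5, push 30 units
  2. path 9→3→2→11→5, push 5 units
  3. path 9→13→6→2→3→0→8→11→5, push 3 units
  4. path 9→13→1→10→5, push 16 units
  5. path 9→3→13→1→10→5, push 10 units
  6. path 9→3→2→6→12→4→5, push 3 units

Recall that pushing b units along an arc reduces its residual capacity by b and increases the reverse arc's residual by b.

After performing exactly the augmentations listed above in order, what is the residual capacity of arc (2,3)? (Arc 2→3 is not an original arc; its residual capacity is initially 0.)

Residual capacity of (2,3): 5

after path 1 (9→2→11→5, push 30): res(2,3)=0
after path 2 (9→3→2→11→5, push 5): res(2,3)=5
after path 3 (9→13→6→2→3→0→8→11→5, push 3): res(2,3)=2
after path 4 (9→13→1→10→5, push 16): res(2,3)=2
after path 5 (9→3→13→1→10→5, push 10): res(2,3)=2
after path 6 (9→3→2→6→12→4→5, push 3): res(2,3)=5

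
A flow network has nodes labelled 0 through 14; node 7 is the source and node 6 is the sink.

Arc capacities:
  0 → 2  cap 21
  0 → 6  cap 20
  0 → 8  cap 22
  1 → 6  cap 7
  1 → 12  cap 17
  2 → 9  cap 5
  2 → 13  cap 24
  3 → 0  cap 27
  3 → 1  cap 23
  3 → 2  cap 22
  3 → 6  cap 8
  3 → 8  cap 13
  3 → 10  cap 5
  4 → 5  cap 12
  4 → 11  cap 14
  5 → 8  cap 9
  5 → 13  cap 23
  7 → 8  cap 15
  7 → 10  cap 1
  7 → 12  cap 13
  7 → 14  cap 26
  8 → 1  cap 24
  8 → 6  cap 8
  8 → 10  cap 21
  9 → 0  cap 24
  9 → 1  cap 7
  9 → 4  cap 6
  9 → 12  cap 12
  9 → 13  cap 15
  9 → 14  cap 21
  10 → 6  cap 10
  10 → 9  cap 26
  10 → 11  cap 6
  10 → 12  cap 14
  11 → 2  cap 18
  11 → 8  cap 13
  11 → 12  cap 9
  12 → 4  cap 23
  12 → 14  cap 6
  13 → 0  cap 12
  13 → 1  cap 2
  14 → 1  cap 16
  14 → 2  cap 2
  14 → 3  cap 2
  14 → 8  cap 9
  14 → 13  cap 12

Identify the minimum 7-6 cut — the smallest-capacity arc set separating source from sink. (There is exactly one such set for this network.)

Min-cut arcs: {(0,6), (1,6), (8,6), (10,6), (14,3)} (total capacity 47)

augment #1: 7→8→6 push 8
augment #2: 7→10→6 push 1
augment #3: 7→8→1→6 push 7
augment #4: 7→14→3→6 push 2
augment #5: 7→14→8→10→6 push 9
augment #6: 7→14→13→0→6 push 12
augment #7: 7→14→2→9→0→6 push 2
augment #8: 7→12→4→11→2→9→0→6 push 3
augment #9: 7→14→1→8→10→9→0→6 push 1
augment #10: 7→12→4→5→8→10→9→0→6 push 2
max flow = 47; residual-reachable set from 7 gives S-side
cut edges (S→T): {(0,6), (1,6), (8,6), (10,6), (14,3)} total cap 47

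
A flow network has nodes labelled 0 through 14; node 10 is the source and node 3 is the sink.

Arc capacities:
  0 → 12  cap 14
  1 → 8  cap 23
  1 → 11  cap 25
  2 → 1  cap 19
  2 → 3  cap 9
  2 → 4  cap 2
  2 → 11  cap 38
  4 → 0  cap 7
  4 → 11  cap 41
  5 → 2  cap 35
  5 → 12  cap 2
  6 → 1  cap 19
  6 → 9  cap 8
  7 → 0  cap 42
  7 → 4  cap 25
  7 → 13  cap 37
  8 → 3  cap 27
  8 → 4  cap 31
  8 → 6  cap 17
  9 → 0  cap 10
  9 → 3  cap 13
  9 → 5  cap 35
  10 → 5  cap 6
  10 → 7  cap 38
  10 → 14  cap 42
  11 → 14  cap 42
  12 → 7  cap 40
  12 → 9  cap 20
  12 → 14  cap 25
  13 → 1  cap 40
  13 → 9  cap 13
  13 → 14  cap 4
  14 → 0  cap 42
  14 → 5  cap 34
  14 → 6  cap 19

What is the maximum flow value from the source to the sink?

augment #1: 10→5→2→3 bottleneck 6, total now 6
augment #2: 10→7→13→9→3 bottleneck 13, total now 19
augment #3: 10→14→5→2→3 bottleneck 3, total now 22
augment #4: 10→7→13→1→8→3 bottleneck 23, total now 45

Maximum flow value: 45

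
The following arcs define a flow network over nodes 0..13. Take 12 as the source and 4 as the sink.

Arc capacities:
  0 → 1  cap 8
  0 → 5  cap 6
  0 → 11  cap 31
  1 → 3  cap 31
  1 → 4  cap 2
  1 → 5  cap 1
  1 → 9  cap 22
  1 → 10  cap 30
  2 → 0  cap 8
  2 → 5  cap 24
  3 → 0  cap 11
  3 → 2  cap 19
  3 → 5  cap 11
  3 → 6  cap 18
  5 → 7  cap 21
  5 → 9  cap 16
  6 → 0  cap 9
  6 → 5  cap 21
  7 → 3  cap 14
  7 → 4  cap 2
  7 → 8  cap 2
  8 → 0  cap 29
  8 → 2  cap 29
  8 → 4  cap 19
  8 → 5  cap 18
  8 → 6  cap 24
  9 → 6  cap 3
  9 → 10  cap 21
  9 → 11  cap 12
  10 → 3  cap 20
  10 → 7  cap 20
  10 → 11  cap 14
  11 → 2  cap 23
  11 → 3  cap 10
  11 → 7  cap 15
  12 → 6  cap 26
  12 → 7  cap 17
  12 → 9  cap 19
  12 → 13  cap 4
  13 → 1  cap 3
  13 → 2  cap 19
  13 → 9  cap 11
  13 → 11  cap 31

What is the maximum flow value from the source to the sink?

augment #1: 12→7→4 bottleneck 2, total now 2
augment #2: 12→7→8→4 bottleneck 2, total now 4
augment #3: 12→13→1→4 bottleneck 2, total now 6

Maximum flow value: 6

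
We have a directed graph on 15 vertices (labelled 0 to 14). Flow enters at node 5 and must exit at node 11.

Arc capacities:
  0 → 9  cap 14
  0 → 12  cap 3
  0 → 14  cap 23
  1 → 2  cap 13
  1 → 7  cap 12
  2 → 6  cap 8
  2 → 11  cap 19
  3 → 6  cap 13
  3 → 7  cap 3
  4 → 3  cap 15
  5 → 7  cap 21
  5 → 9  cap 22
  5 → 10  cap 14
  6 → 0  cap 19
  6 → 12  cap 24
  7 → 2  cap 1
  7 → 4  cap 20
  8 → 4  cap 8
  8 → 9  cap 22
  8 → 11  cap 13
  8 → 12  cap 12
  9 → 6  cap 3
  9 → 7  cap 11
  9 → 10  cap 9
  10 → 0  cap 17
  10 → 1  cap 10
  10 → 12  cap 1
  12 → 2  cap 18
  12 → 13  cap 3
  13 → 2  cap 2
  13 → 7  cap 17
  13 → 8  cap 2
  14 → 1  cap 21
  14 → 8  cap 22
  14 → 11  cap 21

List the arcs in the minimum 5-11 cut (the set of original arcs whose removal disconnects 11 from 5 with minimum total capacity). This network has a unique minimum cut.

augment #1: 5→7→2→11 push 1
augment #2: 5→10→0→14→11 push 14
augment #3: 5→9→6→0→14→11 push 3
augment #4: 5→9→10→0→14→11 push 3
augment #5: 5→9→10→1→2→11 push 6
augment #6: 5→7→4→3→6→0→14→11 push 1
augment #7: 5→7→4→3→6→12→2→11 push 12
max flow = 40; residual-reachable set from 5 gives S-side
cut edges (S→T): {(3,6), (5,10), (7,2), (9,6), (9,10)} total cap 40

Min-cut arcs: {(3,6), (5,10), (7,2), (9,6), (9,10)} (total capacity 40)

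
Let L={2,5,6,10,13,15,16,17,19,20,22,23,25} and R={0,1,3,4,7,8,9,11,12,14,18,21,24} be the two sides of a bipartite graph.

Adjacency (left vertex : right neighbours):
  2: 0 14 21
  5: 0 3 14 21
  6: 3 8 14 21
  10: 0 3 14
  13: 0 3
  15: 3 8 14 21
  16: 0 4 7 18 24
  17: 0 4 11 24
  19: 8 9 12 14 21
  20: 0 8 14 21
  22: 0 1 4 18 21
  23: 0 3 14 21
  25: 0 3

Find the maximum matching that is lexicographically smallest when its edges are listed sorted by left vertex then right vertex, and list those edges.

Lex-smallest maximum matching: {(2,0), (5,3), (6,8), (10,14), (15,21), (16,4), (17,11), (19,9), (22,1)}

|M| = 9 (so the lex-smallest maximum matching has 9 edges)
process left vertices in ascending order; for each, take the smallest-labelled available neighbour that still permits 9 edges overall, or leave it unmatched if none does
lex-smallest matching: {2-0, 5-3, 6-8, 10-14, 15-21, 16-4, 17-11, 19-9, 22-1}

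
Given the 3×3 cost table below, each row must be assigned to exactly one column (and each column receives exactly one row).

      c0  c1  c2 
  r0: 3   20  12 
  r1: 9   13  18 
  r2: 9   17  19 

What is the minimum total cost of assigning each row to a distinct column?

Minimum assignment cost: 34

optimal assignment: row0→col2 (cost 12), row1→col1 (cost 13), row2→col0 (cost 9)
total = 12 + 13 + 9 = 34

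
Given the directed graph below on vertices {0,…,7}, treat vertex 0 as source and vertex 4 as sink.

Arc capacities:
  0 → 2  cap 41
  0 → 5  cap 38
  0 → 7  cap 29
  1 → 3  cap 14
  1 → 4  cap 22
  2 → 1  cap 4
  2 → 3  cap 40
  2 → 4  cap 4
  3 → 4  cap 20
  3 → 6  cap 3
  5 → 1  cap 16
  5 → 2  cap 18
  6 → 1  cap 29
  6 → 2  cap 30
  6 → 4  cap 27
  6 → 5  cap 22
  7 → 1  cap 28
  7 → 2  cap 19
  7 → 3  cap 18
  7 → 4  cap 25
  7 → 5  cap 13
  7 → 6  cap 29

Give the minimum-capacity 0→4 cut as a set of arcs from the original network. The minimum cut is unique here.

augment #1: 0→2→4 push 4
augment #2: 0→7→4 push 25
augment #3: 0→2→1→4 push 4
augment #4: 0→2→3→4 push 20
augment #5: 0→5→1→4 push 16
augment #6: 0→7→1→4 push 2
augment #7: 0→7→6→4 push 2
augment #8: 0→2→3→6→4 push 3
max flow = 76; residual-reachable set from 0 gives S-side
cut edges (S→T): {(0,7), (2,1), (2,4), (3,4), (3,6), (5,1)} total cap 76

Min-cut arcs: {(0,7), (2,1), (2,4), (3,4), (3,6), (5,1)} (total capacity 76)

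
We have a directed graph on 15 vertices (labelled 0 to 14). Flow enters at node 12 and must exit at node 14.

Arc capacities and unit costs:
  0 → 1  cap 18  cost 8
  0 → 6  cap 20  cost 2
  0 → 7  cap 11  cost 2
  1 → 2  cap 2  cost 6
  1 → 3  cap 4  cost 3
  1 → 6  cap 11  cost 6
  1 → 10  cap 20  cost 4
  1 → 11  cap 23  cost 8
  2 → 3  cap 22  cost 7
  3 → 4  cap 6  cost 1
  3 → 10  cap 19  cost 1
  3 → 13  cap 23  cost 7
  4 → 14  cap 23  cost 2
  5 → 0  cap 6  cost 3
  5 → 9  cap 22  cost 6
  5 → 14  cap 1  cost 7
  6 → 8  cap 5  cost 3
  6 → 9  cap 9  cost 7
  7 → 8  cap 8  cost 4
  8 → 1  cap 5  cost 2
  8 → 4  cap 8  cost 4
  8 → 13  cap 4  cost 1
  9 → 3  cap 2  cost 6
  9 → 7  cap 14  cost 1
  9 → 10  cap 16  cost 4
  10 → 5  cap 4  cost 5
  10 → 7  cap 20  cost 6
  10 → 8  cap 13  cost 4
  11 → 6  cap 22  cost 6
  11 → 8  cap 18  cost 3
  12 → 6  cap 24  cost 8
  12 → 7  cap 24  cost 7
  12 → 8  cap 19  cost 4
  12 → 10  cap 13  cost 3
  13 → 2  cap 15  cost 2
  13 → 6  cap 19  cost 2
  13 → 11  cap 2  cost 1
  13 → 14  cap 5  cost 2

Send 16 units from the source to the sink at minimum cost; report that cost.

Minimum cost for 16 units: 156

shortest-cost path #1: 12→8→13→14 push 4 @ unit cost 7 (adds 28)
shortest-cost path #2: 12→8→4→14 push 8 @ unit cost 10 (adds 80)
shortest-cost path #3: 12→8→1→3→4→14 push 4 @ unit cost 12 (adds 48)
total cost = 156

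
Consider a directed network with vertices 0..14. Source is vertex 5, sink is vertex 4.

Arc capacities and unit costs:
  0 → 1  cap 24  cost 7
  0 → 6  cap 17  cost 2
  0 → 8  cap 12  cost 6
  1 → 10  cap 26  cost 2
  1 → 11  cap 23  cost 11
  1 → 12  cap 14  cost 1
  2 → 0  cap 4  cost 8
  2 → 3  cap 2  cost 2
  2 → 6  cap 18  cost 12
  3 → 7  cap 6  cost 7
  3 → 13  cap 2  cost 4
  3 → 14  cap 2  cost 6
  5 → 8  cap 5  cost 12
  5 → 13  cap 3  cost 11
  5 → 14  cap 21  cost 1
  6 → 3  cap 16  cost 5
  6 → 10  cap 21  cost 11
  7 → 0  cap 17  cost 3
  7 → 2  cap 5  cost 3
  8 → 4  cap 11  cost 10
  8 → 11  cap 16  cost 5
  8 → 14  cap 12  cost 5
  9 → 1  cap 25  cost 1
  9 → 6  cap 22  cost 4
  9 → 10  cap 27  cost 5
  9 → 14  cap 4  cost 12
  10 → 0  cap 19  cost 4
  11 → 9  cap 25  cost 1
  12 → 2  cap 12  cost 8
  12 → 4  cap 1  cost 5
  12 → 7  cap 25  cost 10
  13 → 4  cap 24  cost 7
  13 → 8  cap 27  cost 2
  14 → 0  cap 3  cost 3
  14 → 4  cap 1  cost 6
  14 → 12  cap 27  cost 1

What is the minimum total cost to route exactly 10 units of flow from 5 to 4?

shortest-cost path #1: 5→14→4 push 1 @ unit cost 7 (adds 7)
shortest-cost path #2: 5→14→12→4 push 1 @ unit cost 7 (adds 7)
shortest-cost path #3: 5→13→4 push 3 @ unit cost 18 (adds 54)
shortest-cost path #4: 5→14→0→8→4 push 3 @ unit cost 20 (adds 60)
shortest-cost path #5: 5→8→4 push 2 @ unit cost 22 (adds 44)
total cost = 172

Minimum cost for 10 units: 172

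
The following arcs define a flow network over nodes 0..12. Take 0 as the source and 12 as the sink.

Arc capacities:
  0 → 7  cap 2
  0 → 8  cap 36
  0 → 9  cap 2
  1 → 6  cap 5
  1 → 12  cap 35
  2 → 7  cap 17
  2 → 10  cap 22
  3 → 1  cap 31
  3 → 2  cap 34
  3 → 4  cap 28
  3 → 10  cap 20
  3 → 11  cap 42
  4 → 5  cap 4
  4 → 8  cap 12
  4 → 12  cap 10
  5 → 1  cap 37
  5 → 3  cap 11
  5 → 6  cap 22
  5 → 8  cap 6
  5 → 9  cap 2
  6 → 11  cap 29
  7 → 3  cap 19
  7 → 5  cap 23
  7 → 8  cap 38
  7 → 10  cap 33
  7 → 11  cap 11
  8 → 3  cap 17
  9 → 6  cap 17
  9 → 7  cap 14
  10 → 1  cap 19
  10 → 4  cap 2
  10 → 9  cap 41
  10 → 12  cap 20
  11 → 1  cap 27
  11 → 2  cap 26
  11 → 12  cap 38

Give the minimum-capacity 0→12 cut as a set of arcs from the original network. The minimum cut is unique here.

Min-cut arcs: {(0,7), (0,9), (8,3)} (total capacity 21)

augment #1: 0→7→10→12 push 2
augment #2: 0→8→3→1→12 push 17
augment #3: 0→9→6→11→12 push 2
max flow = 21; residual-reachable set from 0 gives S-side
cut edges (S→T): {(0,7), (0,9), (8,3)} total cap 21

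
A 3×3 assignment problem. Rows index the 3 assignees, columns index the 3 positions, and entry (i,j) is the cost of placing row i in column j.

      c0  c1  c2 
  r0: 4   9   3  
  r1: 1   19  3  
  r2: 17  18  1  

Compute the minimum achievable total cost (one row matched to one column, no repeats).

optimal assignment: row0→col1 (cost 9), row1→col0 (cost 1), row2→col2 (cost 1)
total = 9 + 1 + 1 = 11

Minimum assignment cost: 11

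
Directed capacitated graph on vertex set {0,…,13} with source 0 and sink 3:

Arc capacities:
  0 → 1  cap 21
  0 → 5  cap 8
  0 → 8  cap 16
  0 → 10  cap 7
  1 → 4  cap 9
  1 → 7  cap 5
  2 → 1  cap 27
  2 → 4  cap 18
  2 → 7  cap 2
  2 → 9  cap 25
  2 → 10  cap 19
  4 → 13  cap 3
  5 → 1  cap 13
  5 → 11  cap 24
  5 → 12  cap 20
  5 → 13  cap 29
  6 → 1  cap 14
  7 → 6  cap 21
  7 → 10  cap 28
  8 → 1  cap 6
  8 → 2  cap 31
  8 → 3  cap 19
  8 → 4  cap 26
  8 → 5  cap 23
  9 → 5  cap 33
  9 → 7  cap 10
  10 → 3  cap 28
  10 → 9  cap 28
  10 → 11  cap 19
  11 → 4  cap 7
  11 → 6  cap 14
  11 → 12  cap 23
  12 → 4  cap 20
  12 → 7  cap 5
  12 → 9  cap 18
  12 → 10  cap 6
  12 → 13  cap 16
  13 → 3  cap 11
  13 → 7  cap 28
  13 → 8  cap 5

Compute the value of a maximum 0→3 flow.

Maximum flow value: 39

augment #1: 0→8→3 bottleneck 16, total now 16
augment #2: 0→10→3 bottleneck 7, total now 23
augment #3: 0→5→13→3 bottleneck 8, total now 31
augment #4: 0→1→4→13→3 bottleneck 3, total now 34
augment #5: 0→1→7→10→3 bottleneck 5, total now 39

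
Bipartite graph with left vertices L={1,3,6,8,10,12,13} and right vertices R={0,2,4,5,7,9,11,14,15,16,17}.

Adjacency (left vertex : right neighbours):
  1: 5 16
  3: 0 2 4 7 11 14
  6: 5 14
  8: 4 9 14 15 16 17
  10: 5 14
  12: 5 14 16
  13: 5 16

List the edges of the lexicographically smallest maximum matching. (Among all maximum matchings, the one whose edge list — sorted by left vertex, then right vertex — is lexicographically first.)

Lex-smallest maximum matching: {(1,5), (3,0), (6,14), (8,4), (12,16)}

|M| = 5 (so the lex-smallest maximum matching has 5 edges)
process left vertices in ascending order; for each, take the smallest-labelled available neighbour that still permits 5 edges overall, or leave it unmatched if none does
lex-smallest matching: {1-5, 3-0, 6-14, 8-4, 12-16}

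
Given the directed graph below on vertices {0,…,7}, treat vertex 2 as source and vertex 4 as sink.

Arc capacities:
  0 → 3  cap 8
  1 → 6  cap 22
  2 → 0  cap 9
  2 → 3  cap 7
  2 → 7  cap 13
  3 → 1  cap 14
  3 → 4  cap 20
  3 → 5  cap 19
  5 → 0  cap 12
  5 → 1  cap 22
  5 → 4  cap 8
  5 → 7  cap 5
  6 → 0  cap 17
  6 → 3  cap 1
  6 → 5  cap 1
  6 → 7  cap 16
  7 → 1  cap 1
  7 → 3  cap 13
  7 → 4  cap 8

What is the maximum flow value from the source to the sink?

Maximum flow value: 28

augment #1: 2→3→4 bottleneck 7, total now 7
augment #2: 2→7→4 bottleneck 8, total now 15
augment #3: 2→0→3→4 bottleneck 8, total now 23
augment #4: 2→7→3→4 bottleneck 5, total now 28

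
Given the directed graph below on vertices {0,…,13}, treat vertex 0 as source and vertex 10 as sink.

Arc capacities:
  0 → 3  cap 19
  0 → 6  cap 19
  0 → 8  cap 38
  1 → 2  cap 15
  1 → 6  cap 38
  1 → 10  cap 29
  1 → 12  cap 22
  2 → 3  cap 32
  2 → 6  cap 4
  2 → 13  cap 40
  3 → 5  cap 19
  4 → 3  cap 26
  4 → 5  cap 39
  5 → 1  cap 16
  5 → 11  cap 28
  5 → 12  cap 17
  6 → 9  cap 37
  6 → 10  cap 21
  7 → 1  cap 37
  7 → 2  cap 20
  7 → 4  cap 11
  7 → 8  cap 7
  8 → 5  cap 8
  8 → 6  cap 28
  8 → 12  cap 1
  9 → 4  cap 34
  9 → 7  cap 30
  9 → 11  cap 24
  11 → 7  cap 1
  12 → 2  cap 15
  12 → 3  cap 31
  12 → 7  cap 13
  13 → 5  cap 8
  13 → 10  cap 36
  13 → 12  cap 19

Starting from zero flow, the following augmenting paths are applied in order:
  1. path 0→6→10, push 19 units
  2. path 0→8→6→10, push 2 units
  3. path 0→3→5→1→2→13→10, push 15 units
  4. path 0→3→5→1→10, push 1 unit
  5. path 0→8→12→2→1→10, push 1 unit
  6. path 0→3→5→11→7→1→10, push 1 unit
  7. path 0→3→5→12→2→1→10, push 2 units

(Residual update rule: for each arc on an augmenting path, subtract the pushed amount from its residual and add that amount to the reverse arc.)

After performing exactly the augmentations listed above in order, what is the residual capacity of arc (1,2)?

Residual capacity of (1,2): 3

after path 1 (0→6→10, push 19): res(1,2)=15
after path 2 (0→8→6→10, push 2): res(1,2)=15
after path 3 (0→3→5→1→2→13→10, push 15): res(1,2)=0
after path 4 (0→3→5→1→10, push 1): res(1,2)=0
after path 5 (0→8→12→2→1→10, push 1): res(1,2)=1
after path 6 (0→3→5→11→7→1→10, push 1): res(1,2)=1
after path 7 (0→3→5→12→2→1→10, push 2): res(1,2)=3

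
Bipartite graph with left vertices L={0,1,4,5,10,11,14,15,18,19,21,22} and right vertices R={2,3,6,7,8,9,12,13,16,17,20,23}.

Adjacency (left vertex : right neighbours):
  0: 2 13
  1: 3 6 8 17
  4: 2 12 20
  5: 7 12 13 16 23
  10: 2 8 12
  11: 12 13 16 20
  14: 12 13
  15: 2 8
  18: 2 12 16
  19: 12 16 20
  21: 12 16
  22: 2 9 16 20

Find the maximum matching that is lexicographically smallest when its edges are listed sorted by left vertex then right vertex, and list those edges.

|M| = 9 (so the lex-smallest maximum matching has 9 edges)
process left vertices in ascending order; for each, take the smallest-labelled available neighbour that still permits 9 edges overall, or leave it unmatched if none does
lex-smallest matching: {0-2, 1-3, 4-12, 5-7, 10-8, 11-13, 18-16, 19-20, 22-9}

Lex-smallest maximum matching: {(0,2), (1,3), (4,12), (5,7), (10,8), (11,13), (18,16), (19,20), (22,9)}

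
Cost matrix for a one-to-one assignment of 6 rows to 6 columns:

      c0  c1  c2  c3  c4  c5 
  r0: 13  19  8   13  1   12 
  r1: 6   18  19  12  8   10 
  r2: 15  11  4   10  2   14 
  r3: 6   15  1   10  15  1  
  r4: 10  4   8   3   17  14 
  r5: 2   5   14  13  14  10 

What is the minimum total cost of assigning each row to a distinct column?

Minimum assignment cost: 20

optimal assignment: row0→col4 (cost 1), row1→col0 (cost 6), row2→col2 (cost 4), row3→col5 (cost 1), row4→col3 (cost 3), row5→col1 (cost 5)
total = 1 + 6 + 4 + 1 + 3 + 5 = 20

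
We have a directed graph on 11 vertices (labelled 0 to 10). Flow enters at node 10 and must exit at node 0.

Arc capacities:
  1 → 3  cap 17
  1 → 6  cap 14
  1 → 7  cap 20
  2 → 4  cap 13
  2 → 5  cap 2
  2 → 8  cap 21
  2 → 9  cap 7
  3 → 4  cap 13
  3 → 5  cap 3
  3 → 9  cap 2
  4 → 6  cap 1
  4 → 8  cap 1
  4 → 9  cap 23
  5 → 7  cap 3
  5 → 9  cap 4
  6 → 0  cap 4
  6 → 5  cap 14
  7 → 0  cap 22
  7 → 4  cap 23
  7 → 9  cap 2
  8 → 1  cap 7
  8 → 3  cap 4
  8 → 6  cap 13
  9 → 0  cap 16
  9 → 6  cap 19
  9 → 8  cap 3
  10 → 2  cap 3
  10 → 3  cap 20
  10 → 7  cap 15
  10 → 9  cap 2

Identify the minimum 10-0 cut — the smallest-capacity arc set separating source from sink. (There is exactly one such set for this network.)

Min-cut arcs: {(3,4), (3,5), (3,9), (10,2), (10,7), (10,9)} (total capacity 38)

augment #1: 10→7→0 push 15
augment #2: 10→9→0 push 2
augment #3: 10→2→9→0 push 3
augment #4: 10→3→9→0 push 2
augment #5: 10→3→4→6→0 push 1
augment #6: 10→3→4→9→0 push 9
augment #7: 10→3→5→7→0 push 3
augment #8: 10→3→4→8→6→0 push 1
augment #9: 10→3→4→9→6→0 push 2
max flow = 38; residual-reachable set from 10 gives S-side
cut edges (S→T): {(3,4), (3,5), (3,9), (10,2), (10,7), (10,9)} total cap 38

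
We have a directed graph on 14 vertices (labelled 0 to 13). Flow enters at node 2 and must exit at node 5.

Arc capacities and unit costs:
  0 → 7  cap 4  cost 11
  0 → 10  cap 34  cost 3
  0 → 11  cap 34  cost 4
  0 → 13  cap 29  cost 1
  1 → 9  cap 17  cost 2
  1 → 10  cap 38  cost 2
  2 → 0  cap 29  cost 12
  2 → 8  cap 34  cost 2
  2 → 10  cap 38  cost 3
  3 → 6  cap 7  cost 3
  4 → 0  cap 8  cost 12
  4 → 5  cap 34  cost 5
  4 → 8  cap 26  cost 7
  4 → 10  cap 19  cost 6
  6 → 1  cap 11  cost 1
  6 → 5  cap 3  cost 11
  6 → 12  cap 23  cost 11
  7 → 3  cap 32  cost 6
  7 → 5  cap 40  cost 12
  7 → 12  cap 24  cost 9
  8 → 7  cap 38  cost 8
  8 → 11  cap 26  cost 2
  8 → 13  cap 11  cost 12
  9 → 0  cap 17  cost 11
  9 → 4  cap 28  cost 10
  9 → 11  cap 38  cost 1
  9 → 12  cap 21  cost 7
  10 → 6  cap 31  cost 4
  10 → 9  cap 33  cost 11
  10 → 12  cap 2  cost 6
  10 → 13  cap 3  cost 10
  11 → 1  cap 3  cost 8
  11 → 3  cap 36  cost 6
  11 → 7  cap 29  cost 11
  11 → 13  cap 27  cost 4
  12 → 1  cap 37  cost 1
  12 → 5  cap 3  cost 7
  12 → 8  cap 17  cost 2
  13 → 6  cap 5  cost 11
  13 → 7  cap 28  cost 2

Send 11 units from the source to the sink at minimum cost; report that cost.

shortest-cost path #1: 2→10→12→5 push 2 @ unit cost 16 (adds 32)
shortest-cost path #2: 2→10→6→5 push 3 @ unit cost 18 (adds 54)
shortest-cost path #3: 2→8→7→5 push 6 @ unit cost 22 (adds 132)
total cost = 218

Minimum cost for 11 units: 218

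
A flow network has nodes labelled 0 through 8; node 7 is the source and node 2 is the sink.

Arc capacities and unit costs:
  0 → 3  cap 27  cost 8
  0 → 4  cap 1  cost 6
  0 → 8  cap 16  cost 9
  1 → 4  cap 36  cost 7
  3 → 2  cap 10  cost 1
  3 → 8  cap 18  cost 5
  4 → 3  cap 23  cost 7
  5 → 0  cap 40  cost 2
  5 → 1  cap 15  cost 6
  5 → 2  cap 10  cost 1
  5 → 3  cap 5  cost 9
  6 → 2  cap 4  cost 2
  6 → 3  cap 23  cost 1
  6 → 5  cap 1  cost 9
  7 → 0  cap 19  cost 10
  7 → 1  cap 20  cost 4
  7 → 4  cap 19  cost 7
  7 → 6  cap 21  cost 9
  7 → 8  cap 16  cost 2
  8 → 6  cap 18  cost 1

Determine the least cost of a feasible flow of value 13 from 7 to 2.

shortest-cost path #1: 7→8→6→2 push 4 @ unit cost 5 (adds 20)
shortest-cost path #2: 7→8→6→3→2 push 9 @ unit cost 5 (adds 45)
total cost = 65

Minimum cost for 13 units: 65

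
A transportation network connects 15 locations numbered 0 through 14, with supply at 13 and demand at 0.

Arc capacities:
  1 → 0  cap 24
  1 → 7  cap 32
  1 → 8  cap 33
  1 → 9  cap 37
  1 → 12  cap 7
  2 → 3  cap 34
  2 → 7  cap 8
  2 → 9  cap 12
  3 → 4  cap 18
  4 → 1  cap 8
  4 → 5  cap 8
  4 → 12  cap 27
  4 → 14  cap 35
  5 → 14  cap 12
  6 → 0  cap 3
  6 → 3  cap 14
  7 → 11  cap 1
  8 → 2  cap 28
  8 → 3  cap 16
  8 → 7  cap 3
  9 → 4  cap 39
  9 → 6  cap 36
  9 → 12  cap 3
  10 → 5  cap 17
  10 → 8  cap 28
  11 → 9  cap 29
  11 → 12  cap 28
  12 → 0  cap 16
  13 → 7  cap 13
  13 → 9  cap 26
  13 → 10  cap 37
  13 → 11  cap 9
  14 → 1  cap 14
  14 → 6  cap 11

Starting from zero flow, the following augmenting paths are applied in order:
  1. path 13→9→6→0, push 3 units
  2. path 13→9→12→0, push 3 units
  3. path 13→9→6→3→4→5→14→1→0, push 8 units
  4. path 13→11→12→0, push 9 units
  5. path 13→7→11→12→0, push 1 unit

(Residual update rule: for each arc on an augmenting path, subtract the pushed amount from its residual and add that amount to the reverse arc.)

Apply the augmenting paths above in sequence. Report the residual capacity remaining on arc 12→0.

Residual capacity of (12,0): 3

after path 1 (13→9→6→0, push 3): res(12,0)=16
after path 2 (13→9→12→0, push 3): res(12,0)=13
after path 3 (13→9→6→3→4→5→14→1→0, push 8): res(12,0)=13
after path 4 (13→11→12→0, push 9): res(12,0)=4
after path 5 (13→7→11→12→0, push 1): res(12,0)=3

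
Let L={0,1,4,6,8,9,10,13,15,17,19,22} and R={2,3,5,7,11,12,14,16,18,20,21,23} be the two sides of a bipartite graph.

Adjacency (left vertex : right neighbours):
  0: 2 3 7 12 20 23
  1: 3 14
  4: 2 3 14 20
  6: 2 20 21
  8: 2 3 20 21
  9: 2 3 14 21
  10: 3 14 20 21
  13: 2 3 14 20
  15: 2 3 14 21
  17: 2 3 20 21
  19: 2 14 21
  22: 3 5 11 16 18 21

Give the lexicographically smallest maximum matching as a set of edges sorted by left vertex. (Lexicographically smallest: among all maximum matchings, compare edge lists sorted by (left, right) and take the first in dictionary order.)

Lex-smallest maximum matching: {(0,7), (1,3), (4,2), (6,20), (8,21), (9,14), (22,5)}

|M| = 7 (so the lex-smallest maximum matching has 7 edges)
process left vertices in ascending order; for each, take the smallest-labelled available neighbour that still permits 7 edges overall, or leave it unmatched if none does
lex-smallest matching: {0-7, 1-3, 4-2, 6-20, 8-21, 9-14, 22-5}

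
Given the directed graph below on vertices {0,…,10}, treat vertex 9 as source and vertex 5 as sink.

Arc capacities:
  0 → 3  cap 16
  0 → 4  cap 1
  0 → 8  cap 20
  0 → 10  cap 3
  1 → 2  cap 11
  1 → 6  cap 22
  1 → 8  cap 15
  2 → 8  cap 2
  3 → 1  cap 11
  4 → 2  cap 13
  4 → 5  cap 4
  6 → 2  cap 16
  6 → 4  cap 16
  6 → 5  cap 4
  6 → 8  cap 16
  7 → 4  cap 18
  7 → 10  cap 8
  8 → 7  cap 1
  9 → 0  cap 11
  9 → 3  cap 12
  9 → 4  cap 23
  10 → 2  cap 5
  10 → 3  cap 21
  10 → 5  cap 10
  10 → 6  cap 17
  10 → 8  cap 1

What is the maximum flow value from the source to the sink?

augment #1: 9→4→5 bottleneck 4, total now 4
augment #2: 9→0→10→5 bottleneck 3, total now 7
augment #3: 9→3→1→6→5 bottleneck 4, total now 11
augment #4: 9→0→8→7→10→5 bottleneck 1, total now 12

Maximum flow value: 12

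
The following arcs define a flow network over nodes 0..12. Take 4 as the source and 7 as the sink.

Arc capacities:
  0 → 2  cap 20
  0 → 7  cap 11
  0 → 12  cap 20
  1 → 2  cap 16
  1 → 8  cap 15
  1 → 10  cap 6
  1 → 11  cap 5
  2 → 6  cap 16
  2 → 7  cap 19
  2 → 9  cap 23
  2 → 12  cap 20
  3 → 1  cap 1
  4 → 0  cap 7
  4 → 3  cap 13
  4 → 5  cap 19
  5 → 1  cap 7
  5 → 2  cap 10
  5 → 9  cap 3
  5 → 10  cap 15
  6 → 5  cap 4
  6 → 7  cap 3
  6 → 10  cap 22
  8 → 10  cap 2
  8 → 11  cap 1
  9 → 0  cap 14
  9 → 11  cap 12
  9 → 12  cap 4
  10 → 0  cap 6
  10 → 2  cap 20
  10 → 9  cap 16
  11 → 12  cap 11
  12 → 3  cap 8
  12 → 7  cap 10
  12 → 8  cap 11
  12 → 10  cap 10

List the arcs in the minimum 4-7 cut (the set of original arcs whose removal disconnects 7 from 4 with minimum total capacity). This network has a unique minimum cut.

Min-cut arcs: {(3,1), (4,0), (4,5)} (total capacity 27)

augment #1: 4→0→7 push 7
augment #2: 4→5→2→7 push 10
augment #3: 4→3→1→2→7 push 1
augment #4: 4→5→1→2→7 push 7
augment #5: 4→5→9→0→7 push 2
max flow = 27; residual-reachable set from 4 gives S-side
cut edges (S→T): {(3,1), (4,0), (4,5)} total cap 27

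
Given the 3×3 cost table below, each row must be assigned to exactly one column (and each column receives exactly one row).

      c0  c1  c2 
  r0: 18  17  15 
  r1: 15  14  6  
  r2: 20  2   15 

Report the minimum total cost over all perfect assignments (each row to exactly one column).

Minimum assignment cost: 26

optimal assignment: row0→col0 (cost 18), row1→col2 (cost 6), row2→col1 (cost 2)
total = 18 + 6 + 2 = 26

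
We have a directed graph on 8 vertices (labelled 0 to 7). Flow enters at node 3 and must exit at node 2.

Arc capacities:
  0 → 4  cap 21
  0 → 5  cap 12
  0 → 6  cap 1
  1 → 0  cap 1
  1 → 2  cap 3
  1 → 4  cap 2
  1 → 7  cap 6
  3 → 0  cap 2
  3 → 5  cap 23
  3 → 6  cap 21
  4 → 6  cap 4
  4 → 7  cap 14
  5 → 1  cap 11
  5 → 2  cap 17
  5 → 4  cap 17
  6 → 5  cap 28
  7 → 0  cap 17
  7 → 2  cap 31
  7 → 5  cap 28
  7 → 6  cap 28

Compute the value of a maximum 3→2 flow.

augment #1: 3→5→2 bottleneck 17, total now 17
augment #2: 3→5→1→2 bottleneck 3, total now 20
augment #3: 3→0→4→7→2 bottleneck 2, total now 22
augment #4: 3→5→1→7→2 bottleneck 3, total now 25
augment #5: 3→6→5→1→7→2 bottleneck 3, total now 28
augment #6: 3→6→5→4→7→2 bottleneck 12, total now 40

Maximum flow value: 40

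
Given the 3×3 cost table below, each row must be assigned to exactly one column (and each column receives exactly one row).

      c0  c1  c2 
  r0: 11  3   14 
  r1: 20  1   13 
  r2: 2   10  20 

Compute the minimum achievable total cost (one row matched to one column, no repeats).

optimal assignment: row0→col2 (cost 14), row1→col1 (cost 1), row2→col0 (cost 2)
total = 14 + 1 + 2 = 17

Minimum assignment cost: 17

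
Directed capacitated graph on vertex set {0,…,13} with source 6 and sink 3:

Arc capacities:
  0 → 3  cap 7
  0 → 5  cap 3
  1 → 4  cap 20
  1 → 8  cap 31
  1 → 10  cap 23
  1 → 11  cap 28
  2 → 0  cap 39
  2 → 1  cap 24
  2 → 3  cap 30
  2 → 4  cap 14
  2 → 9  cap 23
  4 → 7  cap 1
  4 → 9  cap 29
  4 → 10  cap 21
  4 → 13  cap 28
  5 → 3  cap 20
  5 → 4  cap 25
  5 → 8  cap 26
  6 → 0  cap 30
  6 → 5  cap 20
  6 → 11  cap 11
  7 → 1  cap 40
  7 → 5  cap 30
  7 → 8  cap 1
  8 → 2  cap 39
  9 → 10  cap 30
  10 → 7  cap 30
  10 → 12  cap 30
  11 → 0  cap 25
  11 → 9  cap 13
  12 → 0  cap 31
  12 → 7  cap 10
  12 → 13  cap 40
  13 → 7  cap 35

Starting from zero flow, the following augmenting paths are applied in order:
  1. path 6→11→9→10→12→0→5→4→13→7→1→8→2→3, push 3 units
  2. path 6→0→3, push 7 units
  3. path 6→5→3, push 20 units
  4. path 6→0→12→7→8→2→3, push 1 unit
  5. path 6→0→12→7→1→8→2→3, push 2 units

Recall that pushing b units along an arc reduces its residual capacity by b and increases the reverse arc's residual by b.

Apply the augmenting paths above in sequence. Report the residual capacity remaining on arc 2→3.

after path 1 (6→11→9→10→12→0→5→4→13→7→1→8→2→3, push 3): res(2,3)=27
after path 2 (6→0→3, push 7): res(2,3)=27
after path 3 (6→5→3, push 20): res(2,3)=27
after path 4 (6→0→12→7→8→2→3, push 1): res(2,3)=26
after path 5 (6→0→12→7→1→8→2→3, push 2): res(2,3)=24

Residual capacity of (2,3): 24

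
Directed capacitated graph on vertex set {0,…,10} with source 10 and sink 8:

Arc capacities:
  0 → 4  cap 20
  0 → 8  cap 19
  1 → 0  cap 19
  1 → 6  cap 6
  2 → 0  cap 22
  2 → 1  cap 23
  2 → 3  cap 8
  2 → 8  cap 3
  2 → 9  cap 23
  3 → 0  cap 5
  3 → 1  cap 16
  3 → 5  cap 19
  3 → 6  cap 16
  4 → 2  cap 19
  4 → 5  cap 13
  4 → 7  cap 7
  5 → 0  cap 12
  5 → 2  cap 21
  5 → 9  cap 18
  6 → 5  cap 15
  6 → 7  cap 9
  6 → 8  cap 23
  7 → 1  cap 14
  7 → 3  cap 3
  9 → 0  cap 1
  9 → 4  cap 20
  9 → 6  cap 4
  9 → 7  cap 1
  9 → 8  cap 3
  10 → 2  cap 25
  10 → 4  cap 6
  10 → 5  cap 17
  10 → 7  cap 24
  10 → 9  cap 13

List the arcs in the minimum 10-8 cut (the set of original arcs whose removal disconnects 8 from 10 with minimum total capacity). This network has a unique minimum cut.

Min-cut arcs: {(0,8), (1,6), (2,3), (2,8), (7,3), (9,6), (9,8)} (total capacity 46)

augment #1: 10→2→8 push 3
augment #2: 10→9→8 push 3
augment #3: 10→2→0→8 push 19
augment #4: 10→9→6→8 push 4
augment #5: 10→2→1→6→8 push 3
augment #6: 10→7→1→6→8 push 3
augment #7: 10→7→3→6→8 push 3
augment #8: 10→4→2→3→6→8 push 6
augment #9: 10→5→2→3→6→8 push 2
max flow = 46; residual-reachable set from 10 gives S-side
cut edges (S→T): {(0,8), (1,6), (2,3), (2,8), (7,3), (9,6), (9,8)} total cap 46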